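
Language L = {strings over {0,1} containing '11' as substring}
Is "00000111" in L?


'11' occurs at index 5

Yes, "00000111" is in L


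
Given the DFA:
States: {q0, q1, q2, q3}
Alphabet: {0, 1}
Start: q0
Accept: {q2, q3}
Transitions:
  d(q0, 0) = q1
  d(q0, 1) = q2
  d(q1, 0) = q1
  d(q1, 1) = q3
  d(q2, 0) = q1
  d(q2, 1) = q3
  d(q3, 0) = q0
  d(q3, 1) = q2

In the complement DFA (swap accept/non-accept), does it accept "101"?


Trace: q0 -> q2 -> q1 -> q3
Final: q3
Original accept: {q2, q3}
Complement: q3 is in original accept

No, complement rejects (original accepts)


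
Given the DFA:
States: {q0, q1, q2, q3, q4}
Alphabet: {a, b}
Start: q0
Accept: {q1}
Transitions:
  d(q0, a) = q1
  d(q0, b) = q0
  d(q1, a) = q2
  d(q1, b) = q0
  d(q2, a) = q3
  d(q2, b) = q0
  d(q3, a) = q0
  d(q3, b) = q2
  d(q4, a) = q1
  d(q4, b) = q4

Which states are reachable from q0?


BFS from q0:
  layer 0: {q0}
  layer 1: {q1}
  layer 2: {q2}
  layer 3: {q3}

{q0, q1, q2, q3}


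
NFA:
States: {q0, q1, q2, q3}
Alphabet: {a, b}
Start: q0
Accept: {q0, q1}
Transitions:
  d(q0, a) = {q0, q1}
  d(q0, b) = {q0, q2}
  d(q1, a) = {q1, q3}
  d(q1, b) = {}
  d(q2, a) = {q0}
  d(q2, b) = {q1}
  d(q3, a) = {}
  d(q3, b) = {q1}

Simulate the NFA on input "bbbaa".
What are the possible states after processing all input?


Start: {q0}
  --b--> {q0, q2}
  --b--> {q0, q1, q2}
  --b--> {q0, q1, q2}
  --a--> {q0, q1, q3}
  --a--> {q0, q1, q3}

{q0, q1, q3}


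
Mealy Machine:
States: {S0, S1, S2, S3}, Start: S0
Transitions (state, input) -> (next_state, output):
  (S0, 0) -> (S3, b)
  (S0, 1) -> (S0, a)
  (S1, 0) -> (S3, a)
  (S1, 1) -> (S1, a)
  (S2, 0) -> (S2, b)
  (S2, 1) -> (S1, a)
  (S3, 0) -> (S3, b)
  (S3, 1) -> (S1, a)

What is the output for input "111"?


Step-by-step:
  (S0, 1) -> (S0, a)
  (S0, 1) -> (S0, a)
  (S0, 1) -> (S0, a)

"aaa"


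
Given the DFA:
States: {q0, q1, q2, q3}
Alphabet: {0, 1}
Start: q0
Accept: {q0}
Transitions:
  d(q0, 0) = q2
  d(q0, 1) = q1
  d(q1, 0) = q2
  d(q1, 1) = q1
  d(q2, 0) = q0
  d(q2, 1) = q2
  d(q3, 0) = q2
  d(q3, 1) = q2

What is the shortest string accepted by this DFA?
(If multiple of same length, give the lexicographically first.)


BFS by string length (lex-first path to each state shown):
  len 0: q0<-""
Found accept state at length 0.

"" (empty string)


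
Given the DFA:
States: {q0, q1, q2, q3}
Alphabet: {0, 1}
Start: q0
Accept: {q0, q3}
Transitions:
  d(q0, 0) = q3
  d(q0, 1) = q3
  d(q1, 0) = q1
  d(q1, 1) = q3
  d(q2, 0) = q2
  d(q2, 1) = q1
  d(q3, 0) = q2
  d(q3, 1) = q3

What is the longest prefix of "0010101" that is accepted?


Run the DFA, marking each prefix where the state is accepting:
  "" -> q0 [accept]
  "0" -> q3 [accept]
  "00" -> q2 [reject]
  "001" -> q1 [reject]
  "0010" -> q1 [reject]
  "00101" -> q3 [accept]
  "001010" -> q2 [reject]
  "0010101" -> q1 [reject]

"00101"


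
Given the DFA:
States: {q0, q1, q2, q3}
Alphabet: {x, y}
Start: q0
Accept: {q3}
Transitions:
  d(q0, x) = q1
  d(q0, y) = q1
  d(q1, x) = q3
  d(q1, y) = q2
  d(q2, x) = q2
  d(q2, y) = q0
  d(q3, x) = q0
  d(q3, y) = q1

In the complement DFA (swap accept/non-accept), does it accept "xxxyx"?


Trace: q0 -> q1 -> q3 -> q0 -> q1 -> q3
Final: q3
Original accept: {q3}
Complement: q3 is in original accept

No, complement rejects (original accepts)


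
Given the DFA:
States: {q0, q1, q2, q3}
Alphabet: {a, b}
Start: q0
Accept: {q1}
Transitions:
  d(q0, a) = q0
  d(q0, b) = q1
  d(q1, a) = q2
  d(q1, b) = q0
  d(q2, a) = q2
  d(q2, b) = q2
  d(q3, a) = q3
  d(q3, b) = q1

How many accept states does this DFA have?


Accept states listed: {q1}
Counting: q1(1)

1


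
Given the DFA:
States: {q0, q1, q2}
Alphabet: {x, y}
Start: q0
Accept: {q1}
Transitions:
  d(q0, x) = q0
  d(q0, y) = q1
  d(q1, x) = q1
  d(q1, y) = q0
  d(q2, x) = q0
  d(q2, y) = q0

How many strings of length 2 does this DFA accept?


Enumerating all length-2 strings:
  "xx" -> q0 [reject]
  "xy" -> q1 [accept]
  "yx" -> q1 [accept]
  "yy" -> q0 [reject]

2 out of 4


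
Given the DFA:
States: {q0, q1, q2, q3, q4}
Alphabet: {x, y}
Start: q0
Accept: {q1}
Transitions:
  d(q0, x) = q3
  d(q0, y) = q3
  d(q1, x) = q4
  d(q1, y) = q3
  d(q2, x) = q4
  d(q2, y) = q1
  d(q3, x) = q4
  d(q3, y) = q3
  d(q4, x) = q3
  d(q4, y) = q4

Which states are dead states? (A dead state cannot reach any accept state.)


Forward reachability from each state:
  q0 -> reaches {q0, q3, q4}, no accept state (dead)
  q1 -> reaches accept state q1 (live)
  q2 -> reaches accept state q1 (live)
  q3 -> reaches {q3, q4}, no accept state (dead)
  q4 -> reaches {q3, q4}, no accept state (dead)

{q0, q3, q4}


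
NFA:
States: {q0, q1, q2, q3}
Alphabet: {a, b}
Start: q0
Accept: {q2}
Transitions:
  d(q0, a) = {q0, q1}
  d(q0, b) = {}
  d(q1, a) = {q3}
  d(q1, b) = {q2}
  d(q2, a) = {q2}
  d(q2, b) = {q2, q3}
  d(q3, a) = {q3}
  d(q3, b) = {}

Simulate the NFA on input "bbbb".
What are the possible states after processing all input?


Start: {q0}
  --b--> {}
  --b--> {}
  --b--> {}
  --b--> {}

{} (empty set, no valid transitions)


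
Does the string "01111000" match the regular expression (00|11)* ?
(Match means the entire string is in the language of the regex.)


|string| = 8; first = '0'; last = '0'

No, "01111000" does not match (00|11)*


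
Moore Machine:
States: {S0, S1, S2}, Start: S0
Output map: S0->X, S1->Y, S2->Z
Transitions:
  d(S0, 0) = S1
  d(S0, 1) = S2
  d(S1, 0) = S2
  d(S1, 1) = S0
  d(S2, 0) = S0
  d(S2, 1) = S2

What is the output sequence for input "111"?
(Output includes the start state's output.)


Start: S0 (output X)
  --1--> S2 (output Z)
  --1--> S2 (output Z)
  --1--> S2 (output Z)

"XZZZ"


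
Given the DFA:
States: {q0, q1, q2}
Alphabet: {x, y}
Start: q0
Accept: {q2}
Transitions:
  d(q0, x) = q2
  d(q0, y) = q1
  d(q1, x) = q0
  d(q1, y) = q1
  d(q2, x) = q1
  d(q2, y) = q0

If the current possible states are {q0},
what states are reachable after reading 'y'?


Apply transition on 'y' from each current state:
  d(q0, y) = q1

{q1}


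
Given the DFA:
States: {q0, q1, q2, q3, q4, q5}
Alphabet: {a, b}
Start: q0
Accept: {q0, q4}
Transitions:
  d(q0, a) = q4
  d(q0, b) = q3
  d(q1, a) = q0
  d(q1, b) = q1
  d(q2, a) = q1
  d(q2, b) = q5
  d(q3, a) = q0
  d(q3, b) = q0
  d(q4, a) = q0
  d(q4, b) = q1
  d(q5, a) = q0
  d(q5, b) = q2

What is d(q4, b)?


Looking up transition d(q4, b)

q1


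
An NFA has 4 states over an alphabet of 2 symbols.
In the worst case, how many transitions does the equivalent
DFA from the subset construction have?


Subset construction: one DFA state per subset of NFA states = 2^4 = 16 states.
Each DFA state has 2 outgoing transitions: 16 * 2 = 32

32


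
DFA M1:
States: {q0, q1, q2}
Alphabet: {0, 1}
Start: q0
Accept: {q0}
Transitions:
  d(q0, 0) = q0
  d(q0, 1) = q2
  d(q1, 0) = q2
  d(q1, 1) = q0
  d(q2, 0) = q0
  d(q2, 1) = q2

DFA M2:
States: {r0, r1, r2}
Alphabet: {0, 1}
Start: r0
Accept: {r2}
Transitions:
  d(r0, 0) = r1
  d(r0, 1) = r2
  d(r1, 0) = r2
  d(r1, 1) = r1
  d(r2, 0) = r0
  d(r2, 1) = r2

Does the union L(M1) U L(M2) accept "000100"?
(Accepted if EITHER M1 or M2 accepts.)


M1: final=q0 accepted=True
M2: final=r1 accepted=False

Yes, union accepts


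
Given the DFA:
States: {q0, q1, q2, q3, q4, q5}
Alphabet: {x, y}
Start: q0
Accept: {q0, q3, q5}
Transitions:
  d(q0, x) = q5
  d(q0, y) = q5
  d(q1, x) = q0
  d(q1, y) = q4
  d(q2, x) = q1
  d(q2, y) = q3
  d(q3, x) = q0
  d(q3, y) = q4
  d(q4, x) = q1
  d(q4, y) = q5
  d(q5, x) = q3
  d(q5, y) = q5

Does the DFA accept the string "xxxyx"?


Trace: q0 -> q5 -> q3 -> q0 -> q5 -> q3
Final state: q3
Accept states: {q0, q3, q5}

Yes, accepted (final state q3 is an accept state)


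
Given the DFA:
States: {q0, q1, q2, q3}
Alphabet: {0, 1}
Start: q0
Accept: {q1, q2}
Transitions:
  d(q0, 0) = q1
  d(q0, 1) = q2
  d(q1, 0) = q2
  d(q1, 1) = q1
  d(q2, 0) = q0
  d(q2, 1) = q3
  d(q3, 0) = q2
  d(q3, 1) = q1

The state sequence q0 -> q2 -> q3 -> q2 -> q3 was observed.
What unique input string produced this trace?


Trace back each transition to find the symbol:
  q0 --[1]--> q2
  q2 --[1]--> q3
  q3 --[0]--> q2
  q2 --[1]--> q3

"1101"


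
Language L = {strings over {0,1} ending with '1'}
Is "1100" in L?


last symbol = '0'

No, "1100" is not in L


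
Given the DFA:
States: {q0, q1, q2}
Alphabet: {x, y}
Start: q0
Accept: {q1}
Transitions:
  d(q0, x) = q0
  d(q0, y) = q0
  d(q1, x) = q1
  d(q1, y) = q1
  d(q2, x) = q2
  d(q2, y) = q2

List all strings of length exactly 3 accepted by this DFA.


All strings of length 3: 8 total
Accepted: 0

None


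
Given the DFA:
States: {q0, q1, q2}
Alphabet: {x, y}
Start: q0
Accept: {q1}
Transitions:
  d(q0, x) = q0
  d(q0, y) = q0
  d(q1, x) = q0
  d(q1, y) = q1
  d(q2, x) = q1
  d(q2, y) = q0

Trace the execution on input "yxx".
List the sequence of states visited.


Input: yxx
d(q0, y) = q0
d(q0, x) = q0
d(q0, x) = q0


q0 -> q0 -> q0 -> q0


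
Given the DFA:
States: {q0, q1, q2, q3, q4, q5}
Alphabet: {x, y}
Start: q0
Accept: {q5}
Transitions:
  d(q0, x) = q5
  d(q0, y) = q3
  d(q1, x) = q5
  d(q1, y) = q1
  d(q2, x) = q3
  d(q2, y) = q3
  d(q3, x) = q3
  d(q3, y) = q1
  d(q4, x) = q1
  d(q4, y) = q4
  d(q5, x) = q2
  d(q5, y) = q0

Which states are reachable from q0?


BFS from q0:
  layer 0: {q0}
  layer 1: {q3, q5}
  layer 2: {q1, q2}

{q0, q1, q2, q3, q5}


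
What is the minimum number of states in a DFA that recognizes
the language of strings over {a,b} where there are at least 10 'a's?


States: count = 0, 1, ..., 9, and a final '>= 10' state.
Total: 10 + 1 = 11. Accept = '>= 10' state.

11


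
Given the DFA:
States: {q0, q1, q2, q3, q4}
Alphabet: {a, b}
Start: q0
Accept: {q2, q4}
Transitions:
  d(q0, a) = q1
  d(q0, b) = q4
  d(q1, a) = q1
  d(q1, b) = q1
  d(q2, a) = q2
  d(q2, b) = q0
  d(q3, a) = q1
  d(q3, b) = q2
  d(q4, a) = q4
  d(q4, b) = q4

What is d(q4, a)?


Looking up transition d(q4, a)

q4


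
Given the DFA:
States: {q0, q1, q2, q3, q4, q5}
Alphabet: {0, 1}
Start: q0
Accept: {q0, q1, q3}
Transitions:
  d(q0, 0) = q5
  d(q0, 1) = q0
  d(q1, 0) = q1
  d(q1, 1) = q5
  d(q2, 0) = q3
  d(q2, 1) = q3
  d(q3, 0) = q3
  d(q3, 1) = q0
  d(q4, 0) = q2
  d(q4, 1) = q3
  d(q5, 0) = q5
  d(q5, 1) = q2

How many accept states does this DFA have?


Accept states listed: {q0, q1, q3}
Counting: q0(1) q1(2) q3(3)

3


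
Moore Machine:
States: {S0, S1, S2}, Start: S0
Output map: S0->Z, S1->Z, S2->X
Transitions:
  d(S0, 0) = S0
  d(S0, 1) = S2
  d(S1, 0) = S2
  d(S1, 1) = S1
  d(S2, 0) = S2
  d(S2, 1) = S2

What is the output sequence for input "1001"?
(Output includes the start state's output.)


Start: S0 (output Z)
  --1--> S2 (output X)
  --0--> S2 (output X)
  --0--> S2 (output X)
  --1--> S2 (output X)

"ZXXXX"


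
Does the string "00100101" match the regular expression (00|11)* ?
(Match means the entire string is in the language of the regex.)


|string| = 8; first = '0'; last = '1'

No, "00100101" does not match (00|11)*


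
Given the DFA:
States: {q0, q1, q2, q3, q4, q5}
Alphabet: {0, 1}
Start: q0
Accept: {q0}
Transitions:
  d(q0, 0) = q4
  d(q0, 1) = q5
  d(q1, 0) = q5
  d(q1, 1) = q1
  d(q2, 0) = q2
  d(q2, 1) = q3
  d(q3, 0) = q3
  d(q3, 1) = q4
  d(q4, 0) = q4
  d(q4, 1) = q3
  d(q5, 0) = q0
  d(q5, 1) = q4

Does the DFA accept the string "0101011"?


Trace: q0 -> q4 -> q3 -> q3 -> q4 -> q4 -> q3 -> q4
Final state: q4
Accept states: {q0}

No, rejected (final state q4 is not an accept state)


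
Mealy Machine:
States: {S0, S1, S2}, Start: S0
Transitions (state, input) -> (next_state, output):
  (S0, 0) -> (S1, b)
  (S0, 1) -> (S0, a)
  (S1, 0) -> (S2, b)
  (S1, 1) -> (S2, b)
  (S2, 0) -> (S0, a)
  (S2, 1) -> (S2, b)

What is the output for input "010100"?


Step-by-step:
  (S0, 0) -> (S1, b)
  (S1, 1) -> (S2, b)
  (S2, 0) -> (S0, a)
  (S0, 1) -> (S0, a)
  (S0, 0) -> (S1, b)
  (S1, 0) -> (S2, b)

"bbaabb"


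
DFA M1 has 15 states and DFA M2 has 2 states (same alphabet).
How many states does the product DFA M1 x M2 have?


Product construction pairs every M1 state with every M2 state.
15 * 2 = 30

30


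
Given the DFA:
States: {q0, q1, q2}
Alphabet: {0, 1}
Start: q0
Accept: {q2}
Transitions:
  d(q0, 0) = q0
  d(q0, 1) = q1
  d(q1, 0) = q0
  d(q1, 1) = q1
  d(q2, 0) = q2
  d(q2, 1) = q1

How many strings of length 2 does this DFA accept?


Enumerating all length-2 strings:
  "00" -> q0 [reject]
  "01" -> q1 [reject]
  "10" -> q0 [reject]
  "11" -> q1 [reject]

0 out of 4


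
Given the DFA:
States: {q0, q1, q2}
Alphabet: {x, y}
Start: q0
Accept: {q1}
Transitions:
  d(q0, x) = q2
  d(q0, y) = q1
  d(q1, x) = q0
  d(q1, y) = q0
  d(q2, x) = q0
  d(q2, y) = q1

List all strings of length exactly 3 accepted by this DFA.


All strings of length 3: 8 total
Accepted: 3

"xxy", "yxy", "yyy"


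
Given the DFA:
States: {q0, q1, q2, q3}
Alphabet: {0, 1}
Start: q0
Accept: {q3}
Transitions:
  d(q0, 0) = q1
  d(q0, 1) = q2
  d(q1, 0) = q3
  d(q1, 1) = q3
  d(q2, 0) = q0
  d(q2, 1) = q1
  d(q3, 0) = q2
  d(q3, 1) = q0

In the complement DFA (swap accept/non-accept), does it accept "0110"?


Trace: q0 -> q1 -> q3 -> q0 -> q1
Final: q1
Original accept: {q3}
Complement: q1 is not in original accept

Yes, complement accepts (original rejects)


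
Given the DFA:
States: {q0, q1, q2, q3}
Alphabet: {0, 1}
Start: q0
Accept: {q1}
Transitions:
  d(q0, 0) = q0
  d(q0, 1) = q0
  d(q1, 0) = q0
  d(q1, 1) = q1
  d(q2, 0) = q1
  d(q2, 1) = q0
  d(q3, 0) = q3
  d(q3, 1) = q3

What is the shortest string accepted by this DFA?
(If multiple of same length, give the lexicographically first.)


BFS by string length (lex-first path to each state shown):
  len 0: q0<-""
  len 1: q0<-"0"
  len 2: q0<-"00"
  len 3: q0<-"000"
  len 4: q0<-"0000"
  len 5: q0<-"00000"
  len 6: q0<-"000000"
  len 7: q0<-"0000000"
  len 8: q0<-"00000000"

No string accepted (empty language)


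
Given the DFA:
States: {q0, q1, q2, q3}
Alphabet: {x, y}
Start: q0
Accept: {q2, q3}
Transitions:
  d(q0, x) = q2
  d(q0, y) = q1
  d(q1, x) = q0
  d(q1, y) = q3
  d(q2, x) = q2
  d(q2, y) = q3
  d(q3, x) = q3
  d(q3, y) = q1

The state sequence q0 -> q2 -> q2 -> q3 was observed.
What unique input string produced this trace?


Trace back each transition to find the symbol:
  q0 --[x]--> q2
  q2 --[x]--> q2
  q2 --[y]--> q3

"xxy"


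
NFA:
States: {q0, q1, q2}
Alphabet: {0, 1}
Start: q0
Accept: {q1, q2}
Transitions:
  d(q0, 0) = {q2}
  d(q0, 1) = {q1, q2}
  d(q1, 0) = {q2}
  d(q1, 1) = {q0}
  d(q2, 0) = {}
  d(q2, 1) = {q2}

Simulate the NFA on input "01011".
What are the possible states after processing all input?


Start: {q0}
  --0--> {q2}
  --1--> {q2}
  --0--> {}
  --1--> {}
  --1--> {}

{} (empty set, no valid transitions)


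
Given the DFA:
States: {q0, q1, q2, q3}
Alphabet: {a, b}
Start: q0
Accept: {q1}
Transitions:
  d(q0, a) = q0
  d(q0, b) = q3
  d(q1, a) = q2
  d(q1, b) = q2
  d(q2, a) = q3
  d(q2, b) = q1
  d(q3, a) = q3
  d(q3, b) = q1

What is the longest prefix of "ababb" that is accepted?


Run the DFA, marking each prefix where the state is accepting:
  "" -> q0 [reject]
  "a" -> q0 [reject]
  "ab" -> q3 [reject]
  "aba" -> q3 [reject]
  "abab" -> q1 [accept]
  "ababb" -> q2 [reject]

"abab"


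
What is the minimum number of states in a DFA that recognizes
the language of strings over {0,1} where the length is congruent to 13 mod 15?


States track (length) mod 15.
Need 15 states: one per remainder 0..14; accept = remainder 13.

15


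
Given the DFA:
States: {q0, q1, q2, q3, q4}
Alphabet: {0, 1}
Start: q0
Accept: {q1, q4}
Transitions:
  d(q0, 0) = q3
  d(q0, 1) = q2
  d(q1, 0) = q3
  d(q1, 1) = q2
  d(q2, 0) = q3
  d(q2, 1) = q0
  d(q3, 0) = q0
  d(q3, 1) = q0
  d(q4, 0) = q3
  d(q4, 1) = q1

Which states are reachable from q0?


BFS from q0:
  layer 0: {q0}
  layer 1: {q2, q3}

{q0, q2, q3}


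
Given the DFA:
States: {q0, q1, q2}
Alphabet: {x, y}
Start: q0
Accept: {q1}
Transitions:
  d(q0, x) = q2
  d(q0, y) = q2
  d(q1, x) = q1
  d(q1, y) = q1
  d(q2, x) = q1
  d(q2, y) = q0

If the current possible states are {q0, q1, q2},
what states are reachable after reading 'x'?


Apply transition on 'x' from each current state:
  d(q0, x) = q2
  d(q1, x) = q1
  d(q2, x) = q1

{q1, q2}


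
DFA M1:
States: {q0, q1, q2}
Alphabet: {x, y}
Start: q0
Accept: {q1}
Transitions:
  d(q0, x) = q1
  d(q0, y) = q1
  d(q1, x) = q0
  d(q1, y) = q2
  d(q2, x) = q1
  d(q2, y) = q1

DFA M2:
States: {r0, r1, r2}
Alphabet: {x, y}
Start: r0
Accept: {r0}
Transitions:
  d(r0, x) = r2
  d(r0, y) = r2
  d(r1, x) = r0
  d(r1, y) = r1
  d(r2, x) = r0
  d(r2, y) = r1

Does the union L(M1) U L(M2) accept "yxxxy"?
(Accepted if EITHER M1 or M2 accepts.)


M1: final=q1 accepted=True
M2: final=r2 accepted=False

Yes, union accepts


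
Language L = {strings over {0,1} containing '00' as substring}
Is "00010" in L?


'00' occurs at index 0

Yes, "00010" is in L


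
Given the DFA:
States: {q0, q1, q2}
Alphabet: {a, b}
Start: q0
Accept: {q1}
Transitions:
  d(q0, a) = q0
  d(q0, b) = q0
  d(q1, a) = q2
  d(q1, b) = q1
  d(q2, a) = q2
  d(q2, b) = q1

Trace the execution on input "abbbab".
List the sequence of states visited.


Input: abbbab
d(q0, a) = q0
d(q0, b) = q0
d(q0, b) = q0
d(q0, b) = q0
d(q0, a) = q0
d(q0, b) = q0


q0 -> q0 -> q0 -> q0 -> q0 -> q0 -> q0


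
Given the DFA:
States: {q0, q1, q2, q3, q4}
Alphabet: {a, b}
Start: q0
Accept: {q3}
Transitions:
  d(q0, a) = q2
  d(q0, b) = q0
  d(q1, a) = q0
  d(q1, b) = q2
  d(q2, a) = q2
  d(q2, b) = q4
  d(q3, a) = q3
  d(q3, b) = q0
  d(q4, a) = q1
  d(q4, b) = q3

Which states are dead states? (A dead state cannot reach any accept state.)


Forward reachability from each state:
  q0 -> reaches accept state q3 (live)
  q1 -> reaches accept state q3 (live)
  q2 -> reaches accept state q3 (live)
  q3 -> reaches accept state q3 (live)
  q4 -> reaches accept state q3 (live)

None (all states can reach an accept state)


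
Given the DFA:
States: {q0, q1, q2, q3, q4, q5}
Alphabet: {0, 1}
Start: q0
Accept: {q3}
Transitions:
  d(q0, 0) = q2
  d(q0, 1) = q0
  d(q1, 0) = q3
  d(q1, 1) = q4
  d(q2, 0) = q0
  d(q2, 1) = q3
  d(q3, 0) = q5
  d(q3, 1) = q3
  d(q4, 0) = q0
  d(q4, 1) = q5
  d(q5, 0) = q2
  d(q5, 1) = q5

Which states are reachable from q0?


BFS from q0:
  layer 0: {q0}
  layer 1: {q2}
  layer 2: {q3}
  layer 3: {q5}

{q0, q2, q3, q5}


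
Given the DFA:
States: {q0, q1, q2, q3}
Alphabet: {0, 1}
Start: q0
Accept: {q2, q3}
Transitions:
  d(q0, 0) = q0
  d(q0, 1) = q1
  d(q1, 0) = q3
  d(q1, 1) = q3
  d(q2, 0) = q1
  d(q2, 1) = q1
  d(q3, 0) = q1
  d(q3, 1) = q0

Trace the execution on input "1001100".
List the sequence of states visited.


Input: 1001100
d(q0, 1) = q1
d(q1, 0) = q3
d(q3, 0) = q1
d(q1, 1) = q3
d(q3, 1) = q0
d(q0, 0) = q0
d(q0, 0) = q0


q0 -> q1 -> q3 -> q1 -> q3 -> q0 -> q0 -> q0


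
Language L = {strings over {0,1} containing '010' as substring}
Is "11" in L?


'010' does not occur

No, "11" is not in L


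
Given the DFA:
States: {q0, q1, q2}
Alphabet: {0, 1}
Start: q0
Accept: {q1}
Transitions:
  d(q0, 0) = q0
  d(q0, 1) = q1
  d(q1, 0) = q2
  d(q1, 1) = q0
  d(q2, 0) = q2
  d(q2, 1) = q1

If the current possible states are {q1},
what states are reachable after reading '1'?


Apply transition on '1' from each current state:
  d(q1, 1) = q0

{q0}


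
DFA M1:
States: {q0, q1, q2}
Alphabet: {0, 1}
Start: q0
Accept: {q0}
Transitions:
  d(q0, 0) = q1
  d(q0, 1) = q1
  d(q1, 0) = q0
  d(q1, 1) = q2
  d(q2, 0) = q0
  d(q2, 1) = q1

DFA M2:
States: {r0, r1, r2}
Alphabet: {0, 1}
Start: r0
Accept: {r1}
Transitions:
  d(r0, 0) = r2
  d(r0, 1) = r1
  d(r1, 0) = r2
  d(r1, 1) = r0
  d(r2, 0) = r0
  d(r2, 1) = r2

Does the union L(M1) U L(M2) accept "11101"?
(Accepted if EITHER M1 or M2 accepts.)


M1: final=q1 accepted=False
M2: final=r2 accepted=False

No, union rejects (neither accepts)


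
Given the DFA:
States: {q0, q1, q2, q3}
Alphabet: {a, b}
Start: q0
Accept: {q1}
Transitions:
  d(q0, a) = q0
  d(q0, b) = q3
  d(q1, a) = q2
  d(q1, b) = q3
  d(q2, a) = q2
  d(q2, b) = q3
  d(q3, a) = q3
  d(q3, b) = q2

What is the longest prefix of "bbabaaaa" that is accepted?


Run the DFA, marking each prefix where the state is accepting:
  "" -> q0 [reject]
  "b" -> q3 [reject]
  "bb" -> q2 [reject]
  "bba" -> q2 [reject]
  "bbab" -> q3 [reject]
  "bbaba" -> q3 [reject]
  "bbabaa" -> q3 [reject]
  "bbabaaa" -> q3 [reject]
  "bbabaaaa" -> q3 [reject]

No prefix is accepted


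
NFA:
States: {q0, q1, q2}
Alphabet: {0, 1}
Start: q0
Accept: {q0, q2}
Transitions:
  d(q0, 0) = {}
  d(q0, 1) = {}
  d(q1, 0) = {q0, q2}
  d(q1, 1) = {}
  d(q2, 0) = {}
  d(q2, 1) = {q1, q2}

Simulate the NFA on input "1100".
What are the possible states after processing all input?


Start: {q0}
  --1--> {}
  --1--> {}
  --0--> {}
  --0--> {}

{} (empty set, no valid transitions)


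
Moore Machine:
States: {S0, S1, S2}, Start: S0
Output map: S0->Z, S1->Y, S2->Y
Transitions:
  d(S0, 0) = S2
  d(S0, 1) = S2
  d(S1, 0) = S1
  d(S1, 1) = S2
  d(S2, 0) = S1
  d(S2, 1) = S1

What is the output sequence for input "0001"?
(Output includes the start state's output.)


Start: S0 (output Z)
  --0--> S2 (output Y)
  --0--> S1 (output Y)
  --0--> S1 (output Y)
  --1--> S2 (output Y)

"ZYYYY"


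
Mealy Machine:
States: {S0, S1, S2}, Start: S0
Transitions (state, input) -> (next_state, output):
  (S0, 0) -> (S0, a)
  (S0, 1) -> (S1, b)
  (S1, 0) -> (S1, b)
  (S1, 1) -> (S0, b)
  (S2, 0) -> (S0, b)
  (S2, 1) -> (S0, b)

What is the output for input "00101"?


Step-by-step:
  (S0, 0) -> (S0, a)
  (S0, 0) -> (S0, a)
  (S0, 1) -> (S1, b)
  (S1, 0) -> (S1, b)
  (S1, 1) -> (S0, b)

"aabbb"


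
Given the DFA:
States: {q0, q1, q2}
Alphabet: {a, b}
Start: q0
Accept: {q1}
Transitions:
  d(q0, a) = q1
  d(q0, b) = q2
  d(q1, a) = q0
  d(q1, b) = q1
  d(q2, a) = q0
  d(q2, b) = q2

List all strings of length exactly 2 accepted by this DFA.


All strings of length 2: 4 total
Accepted: 1

"ab"


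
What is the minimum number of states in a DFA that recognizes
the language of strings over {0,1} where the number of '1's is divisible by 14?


States track (count of '1') mod 14.
Need 14 states: one per remainder 0..13; accept = remainder 0.

14


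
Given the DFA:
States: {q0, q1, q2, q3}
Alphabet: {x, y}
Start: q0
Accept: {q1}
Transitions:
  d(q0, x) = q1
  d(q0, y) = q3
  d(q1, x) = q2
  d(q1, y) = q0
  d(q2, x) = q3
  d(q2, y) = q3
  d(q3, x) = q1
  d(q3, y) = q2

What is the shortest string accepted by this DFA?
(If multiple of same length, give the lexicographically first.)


BFS by string length (lex-first path to each state shown):
  len 0: q0<-""
  len 1: q1<-"x", q3<-"y"
Found accept state at length 1.

"x"


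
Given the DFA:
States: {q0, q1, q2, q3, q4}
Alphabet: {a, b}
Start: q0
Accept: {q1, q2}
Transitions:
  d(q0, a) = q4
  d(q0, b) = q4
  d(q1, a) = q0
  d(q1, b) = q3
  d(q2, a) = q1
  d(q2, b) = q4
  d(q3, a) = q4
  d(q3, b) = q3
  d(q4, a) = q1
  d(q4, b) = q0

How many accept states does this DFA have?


Accept states listed: {q1, q2}
Counting: q1(1) q2(2)

2


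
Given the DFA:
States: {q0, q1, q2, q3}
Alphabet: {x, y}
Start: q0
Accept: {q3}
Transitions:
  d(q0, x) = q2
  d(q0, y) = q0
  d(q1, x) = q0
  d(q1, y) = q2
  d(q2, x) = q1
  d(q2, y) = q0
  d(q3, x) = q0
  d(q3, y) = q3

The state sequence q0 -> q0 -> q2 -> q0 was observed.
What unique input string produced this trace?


Trace back each transition to find the symbol:
  q0 --[y]--> q0
  q0 --[x]--> q2
  q2 --[y]--> q0

"yxy"


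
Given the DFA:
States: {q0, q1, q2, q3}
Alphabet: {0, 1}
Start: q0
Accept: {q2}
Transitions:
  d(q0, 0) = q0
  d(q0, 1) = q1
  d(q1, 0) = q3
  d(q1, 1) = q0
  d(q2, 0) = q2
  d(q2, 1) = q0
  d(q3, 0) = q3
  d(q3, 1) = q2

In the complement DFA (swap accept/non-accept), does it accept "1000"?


Trace: q0 -> q1 -> q3 -> q3 -> q3
Final: q3
Original accept: {q2}
Complement: q3 is not in original accept

Yes, complement accepts (original rejects)


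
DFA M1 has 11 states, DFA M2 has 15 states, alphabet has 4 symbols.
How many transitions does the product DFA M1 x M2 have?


Product DFA has 11 * 15 = 165 states.
Each has 4 transitions: 165 * 4 = 660

660


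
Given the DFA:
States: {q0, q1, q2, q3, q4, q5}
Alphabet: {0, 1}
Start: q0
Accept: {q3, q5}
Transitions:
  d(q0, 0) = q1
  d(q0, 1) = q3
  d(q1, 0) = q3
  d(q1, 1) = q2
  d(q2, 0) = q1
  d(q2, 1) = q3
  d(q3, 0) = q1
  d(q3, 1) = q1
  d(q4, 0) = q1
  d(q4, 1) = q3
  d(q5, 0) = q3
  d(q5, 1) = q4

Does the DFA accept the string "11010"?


Trace: q0 -> q3 -> q1 -> q3 -> q1 -> q3
Final state: q3
Accept states: {q3, q5}

Yes, accepted (final state q3 is an accept state)


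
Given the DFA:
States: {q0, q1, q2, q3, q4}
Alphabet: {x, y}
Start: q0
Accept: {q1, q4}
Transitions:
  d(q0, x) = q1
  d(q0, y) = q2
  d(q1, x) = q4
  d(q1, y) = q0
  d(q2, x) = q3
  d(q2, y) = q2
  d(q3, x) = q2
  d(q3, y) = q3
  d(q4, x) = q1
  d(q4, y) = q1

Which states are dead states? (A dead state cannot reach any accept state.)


Forward reachability from each state:
  q0 -> reaches accept state q1 (live)
  q1 -> reaches accept state q1 (live)
  q2 -> reaches {q2, q3}, no accept state (dead)
  q3 -> reaches {q2, q3}, no accept state (dead)
  q4 -> reaches accept state q1 (live)

{q2, q3}


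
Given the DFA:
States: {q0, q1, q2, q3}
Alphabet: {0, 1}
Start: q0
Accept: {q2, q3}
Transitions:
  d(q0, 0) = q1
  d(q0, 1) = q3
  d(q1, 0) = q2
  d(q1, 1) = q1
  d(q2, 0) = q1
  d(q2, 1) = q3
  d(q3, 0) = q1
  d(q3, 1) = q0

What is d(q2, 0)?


Looking up transition d(q2, 0)

q1


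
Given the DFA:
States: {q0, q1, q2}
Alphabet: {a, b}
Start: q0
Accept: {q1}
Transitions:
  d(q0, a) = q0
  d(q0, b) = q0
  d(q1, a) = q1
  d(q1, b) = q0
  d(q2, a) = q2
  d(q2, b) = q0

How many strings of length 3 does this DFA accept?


Enumerating all length-3 strings:
  "aaa" -> q0 [reject]
  "aab" -> q0 [reject]
  "aba" -> q0 [reject]
  "abb" -> q0 [reject]
  "baa" -> q0 [reject]
  "bab" -> q0 [reject]
  "bba" -> q0 [reject]
  "bbb" -> q0 [reject]

0 out of 8


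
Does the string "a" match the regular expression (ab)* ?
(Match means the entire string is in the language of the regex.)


|string| = 1; first = 'a'; last = 'a'

No, "a" does not match (ab)*


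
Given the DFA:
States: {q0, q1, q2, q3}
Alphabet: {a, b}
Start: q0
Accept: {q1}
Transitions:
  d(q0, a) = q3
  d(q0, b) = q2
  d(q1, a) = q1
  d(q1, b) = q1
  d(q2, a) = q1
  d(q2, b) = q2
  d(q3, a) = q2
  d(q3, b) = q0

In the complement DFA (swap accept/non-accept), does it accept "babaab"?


Trace: q0 -> q2 -> q1 -> q1 -> q1 -> q1 -> q1
Final: q1
Original accept: {q1}
Complement: q1 is in original accept

No, complement rejects (original accepts)


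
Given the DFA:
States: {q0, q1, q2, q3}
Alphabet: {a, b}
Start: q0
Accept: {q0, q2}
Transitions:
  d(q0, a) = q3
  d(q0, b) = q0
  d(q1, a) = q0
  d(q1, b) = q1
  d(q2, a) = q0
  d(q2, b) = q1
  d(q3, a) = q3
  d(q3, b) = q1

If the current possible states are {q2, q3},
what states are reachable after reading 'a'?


Apply transition on 'a' from each current state:
  d(q2, a) = q0
  d(q3, a) = q3

{q0, q3}


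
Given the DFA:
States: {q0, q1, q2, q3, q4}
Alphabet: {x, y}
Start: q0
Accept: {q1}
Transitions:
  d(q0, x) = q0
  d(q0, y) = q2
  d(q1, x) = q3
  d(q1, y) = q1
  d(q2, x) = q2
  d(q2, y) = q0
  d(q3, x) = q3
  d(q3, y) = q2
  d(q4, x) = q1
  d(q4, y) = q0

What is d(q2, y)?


Looking up transition d(q2, y)

q0


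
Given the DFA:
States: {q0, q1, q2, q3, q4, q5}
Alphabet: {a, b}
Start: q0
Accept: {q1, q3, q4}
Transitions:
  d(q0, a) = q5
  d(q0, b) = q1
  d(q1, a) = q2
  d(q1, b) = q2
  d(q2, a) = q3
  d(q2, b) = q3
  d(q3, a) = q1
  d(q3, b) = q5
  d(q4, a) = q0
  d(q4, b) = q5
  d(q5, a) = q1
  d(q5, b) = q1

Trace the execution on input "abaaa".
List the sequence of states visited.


Input: abaaa
d(q0, a) = q5
d(q5, b) = q1
d(q1, a) = q2
d(q2, a) = q3
d(q3, a) = q1


q0 -> q5 -> q1 -> q2 -> q3 -> q1


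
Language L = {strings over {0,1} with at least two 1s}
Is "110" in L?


count('1') = 2

Yes, "110" is in L


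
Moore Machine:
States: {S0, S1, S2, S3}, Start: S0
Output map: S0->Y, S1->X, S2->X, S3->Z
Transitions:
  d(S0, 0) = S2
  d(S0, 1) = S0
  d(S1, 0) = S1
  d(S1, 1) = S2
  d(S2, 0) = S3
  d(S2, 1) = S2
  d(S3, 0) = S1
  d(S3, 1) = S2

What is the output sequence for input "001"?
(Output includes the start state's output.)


Start: S0 (output Y)
  --0--> S2 (output X)
  --0--> S3 (output Z)
  --1--> S2 (output X)

"YXZX"


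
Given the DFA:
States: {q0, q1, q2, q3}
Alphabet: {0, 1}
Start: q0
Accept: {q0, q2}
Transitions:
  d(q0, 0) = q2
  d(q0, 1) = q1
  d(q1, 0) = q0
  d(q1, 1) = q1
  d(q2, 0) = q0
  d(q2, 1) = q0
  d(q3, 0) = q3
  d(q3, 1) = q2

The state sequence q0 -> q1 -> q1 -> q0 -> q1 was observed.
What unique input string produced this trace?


Trace back each transition to find the symbol:
  q0 --[1]--> q1
  q1 --[1]--> q1
  q1 --[0]--> q0
  q0 --[1]--> q1

"1101"


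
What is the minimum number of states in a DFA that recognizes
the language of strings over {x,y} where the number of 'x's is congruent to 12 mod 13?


States track (count of 'x') mod 13.
Need 13 states: one per remainder 0..12; accept = remainder 12.

13


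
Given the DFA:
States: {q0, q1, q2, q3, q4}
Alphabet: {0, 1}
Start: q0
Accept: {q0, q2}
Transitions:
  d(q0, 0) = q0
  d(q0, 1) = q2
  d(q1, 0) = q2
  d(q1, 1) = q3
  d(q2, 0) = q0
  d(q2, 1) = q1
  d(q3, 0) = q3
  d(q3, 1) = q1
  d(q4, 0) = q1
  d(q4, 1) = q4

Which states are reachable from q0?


BFS from q0:
  layer 0: {q0}
  layer 1: {q2}
  layer 2: {q1}
  layer 3: {q3}

{q0, q1, q2, q3}


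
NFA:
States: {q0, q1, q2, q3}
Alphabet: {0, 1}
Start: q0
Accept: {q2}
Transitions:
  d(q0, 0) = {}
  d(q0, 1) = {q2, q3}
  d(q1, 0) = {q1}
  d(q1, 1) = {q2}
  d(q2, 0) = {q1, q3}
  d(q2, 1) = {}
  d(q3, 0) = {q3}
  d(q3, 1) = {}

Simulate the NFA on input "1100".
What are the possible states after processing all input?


Start: {q0}
  --1--> {q2, q3}
  --1--> {}
  --0--> {}
  --0--> {}

{} (empty set, no valid transitions)


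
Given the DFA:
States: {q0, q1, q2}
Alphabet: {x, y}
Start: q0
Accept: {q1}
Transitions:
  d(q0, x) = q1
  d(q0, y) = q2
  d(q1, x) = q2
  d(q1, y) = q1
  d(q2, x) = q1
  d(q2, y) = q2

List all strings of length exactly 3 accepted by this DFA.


All strings of length 3: 8 total
Accepted: 4

"xxx", "xyy", "yxy", "yyx"


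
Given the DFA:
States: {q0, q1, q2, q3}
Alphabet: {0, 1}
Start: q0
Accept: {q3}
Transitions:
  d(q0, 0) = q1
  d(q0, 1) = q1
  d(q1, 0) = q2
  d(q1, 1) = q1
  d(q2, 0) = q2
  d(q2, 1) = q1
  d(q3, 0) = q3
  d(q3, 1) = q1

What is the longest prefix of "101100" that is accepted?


Run the DFA, marking each prefix where the state is accepting:
  "" -> q0 [reject]
  "1" -> q1 [reject]
  "10" -> q2 [reject]
  "101" -> q1 [reject]
  "1011" -> q1 [reject]
  "10110" -> q2 [reject]
  "101100" -> q2 [reject]

No prefix is accepted


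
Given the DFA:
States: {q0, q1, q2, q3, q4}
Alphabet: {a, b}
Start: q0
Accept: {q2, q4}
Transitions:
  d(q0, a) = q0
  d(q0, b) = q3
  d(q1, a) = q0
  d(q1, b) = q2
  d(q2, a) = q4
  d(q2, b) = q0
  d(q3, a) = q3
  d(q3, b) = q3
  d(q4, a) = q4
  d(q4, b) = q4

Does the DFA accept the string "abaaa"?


Trace: q0 -> q0 -> q3 -> q3 -> q3 -> q3
Final state: q3
Accept states: {q2, q4}

No, rejected (final state q3 is not an accept state)


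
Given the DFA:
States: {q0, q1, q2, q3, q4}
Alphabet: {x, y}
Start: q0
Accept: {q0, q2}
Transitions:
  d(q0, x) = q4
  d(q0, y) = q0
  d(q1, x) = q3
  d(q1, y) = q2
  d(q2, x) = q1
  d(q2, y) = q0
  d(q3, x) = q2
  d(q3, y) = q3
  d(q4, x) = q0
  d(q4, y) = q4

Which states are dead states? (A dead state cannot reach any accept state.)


Forward reachability from each state:
  q0 -> reaches accept state q0 (live)
  q1 -> reaches accept state q0 (live)
  q2 -> reaches accept state q0 (live)
  q3 -> reaches accept state q0 (live)
  q4 -> reaches accept state q0 (live)

None (all states can reach an accept state)


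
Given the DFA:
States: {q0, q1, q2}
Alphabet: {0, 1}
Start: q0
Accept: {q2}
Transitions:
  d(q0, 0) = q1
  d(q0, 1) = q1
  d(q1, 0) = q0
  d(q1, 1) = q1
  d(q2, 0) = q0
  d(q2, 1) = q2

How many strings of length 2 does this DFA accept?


Enumerating all length-2 strings:
  "00" -> q0 [reject]
  "01" -> q1 [reject]
  "10" -> q0 [reject]
  "11" -> q1 [reject]

0 out of 4


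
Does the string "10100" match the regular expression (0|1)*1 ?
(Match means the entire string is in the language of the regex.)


|string| = 5; first = '1'; last = '0'

No, "10100" does not match (0|1)*1


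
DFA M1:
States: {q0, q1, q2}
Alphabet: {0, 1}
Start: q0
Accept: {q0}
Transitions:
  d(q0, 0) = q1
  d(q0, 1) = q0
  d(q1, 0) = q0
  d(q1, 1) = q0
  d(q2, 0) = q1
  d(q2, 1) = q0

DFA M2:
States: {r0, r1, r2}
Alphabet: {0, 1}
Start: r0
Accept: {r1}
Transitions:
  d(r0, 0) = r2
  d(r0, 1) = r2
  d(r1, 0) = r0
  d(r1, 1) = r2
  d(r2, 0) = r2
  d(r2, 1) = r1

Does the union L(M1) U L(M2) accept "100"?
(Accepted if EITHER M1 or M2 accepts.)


M1: final=q0 accepted=True
M2: final=r2 accepted=False

Yes, union accepts


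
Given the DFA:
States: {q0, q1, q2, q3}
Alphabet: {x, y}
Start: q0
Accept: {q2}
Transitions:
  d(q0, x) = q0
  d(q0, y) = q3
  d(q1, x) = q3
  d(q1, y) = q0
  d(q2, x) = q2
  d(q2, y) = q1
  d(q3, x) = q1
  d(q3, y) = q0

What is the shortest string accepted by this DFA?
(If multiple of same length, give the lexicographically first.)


BFS by string length (lex-first path to each state shown):
  len 0: q0<-""
  len 1: q0<-"x", q3<-"y"
  len 2: q0<-"xx", q1<-"yx", q3<-"xy"
  len 3: q0<-"xxx", q1<-"xyx", q3<-"xxy"
  len 4: q0<-"xxxx", q1<-"xxyx", q3<-"xxxy"
  len 5: q0<-"xxxxx", q1<-"xxxyx", q3<-"xxxxy"
  len 6: q0<-"xxxxxx", q1<-"xxxxyx", q3<-"xxxxxy"
  len 7: q0<-"xxxxxxx", q1<-"xxxxxyx", q3<-"xxxxxxy"
  len 8: q0<-"xxxxxxxx", q1<-"xxxxxxyx", q3<-"xxxxxxxy"

No string accepted (empty language)


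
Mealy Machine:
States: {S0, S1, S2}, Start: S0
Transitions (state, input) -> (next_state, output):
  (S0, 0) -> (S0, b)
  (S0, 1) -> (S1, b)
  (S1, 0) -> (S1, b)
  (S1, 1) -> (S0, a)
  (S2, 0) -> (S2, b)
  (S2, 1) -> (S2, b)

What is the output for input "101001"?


Step-by-step:
  (S0, 1) -> (S1, b)
  (S1, 0) -> (S1, b)
  (S1, 1) -> (S0, a)
  (S0, 0) -> (S0, b)
  (S0, 0) -> (S0, b)
  (S0, 1) -> (S1, b)

"bbabbb"


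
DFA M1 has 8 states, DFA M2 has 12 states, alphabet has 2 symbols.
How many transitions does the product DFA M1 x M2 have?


Product DFA has 8 * 12 = 96 states.
Each has 2 transitions: 96 * 2 = 192

192


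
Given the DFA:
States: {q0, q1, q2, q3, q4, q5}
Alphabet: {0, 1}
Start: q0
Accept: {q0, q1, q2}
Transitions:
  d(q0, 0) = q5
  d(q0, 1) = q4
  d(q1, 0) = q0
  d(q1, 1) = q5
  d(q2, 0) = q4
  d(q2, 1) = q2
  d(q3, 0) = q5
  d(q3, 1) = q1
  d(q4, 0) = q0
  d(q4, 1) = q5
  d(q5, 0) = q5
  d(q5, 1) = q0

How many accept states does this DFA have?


Accept states listed: {q0, q1, q2}
Counting: q0(1) q1(2) q2(3)

3


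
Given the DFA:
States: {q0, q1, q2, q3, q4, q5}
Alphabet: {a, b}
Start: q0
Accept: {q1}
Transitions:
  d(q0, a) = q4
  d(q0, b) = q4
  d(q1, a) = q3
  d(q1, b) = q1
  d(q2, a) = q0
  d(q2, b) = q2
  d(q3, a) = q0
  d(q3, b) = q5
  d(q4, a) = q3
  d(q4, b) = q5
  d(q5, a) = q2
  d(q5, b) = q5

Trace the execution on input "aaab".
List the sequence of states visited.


Input: aaab
d(q0, a) = q4
d(q4, a) = q3
d(q3, a) = q0
d(q0, b) = q4


q0 -> q4 -> q3 -> q0 -> q4


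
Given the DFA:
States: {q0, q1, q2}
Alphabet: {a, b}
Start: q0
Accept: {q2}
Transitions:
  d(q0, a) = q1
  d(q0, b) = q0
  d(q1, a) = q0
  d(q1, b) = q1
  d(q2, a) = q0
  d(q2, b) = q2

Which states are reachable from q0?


BFS from q0:
  layer 0: {q0}
  layer 1: {q1}

{q0, q1}


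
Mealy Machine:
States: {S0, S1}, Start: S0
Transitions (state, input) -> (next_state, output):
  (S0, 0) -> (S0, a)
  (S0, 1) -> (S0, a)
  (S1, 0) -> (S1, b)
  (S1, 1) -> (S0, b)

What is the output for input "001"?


Step-by-step:
  (S0, 0) -> (S0, a)
  (S0, 0) -> (S0, a)
  (S0, 1) -> (S0, a)

"aaa"


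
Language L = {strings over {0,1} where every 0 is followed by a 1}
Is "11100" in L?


'00' present: True; ends with '0': True

No, "11100" is not in L


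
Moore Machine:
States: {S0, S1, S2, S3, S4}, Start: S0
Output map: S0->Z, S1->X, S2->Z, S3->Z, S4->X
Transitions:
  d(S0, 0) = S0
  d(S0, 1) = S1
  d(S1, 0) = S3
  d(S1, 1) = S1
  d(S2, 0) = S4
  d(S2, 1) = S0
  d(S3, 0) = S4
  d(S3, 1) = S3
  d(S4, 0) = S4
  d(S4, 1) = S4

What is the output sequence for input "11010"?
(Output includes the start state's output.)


Start: S0 (output Z)
  --1--> S1 (output X)
  --1--> S1 (output X)
  --0--> S3 (output Z)
  --1--> S3 (output Z)
  --0--> S4 (output X)

"ZXXZZX"


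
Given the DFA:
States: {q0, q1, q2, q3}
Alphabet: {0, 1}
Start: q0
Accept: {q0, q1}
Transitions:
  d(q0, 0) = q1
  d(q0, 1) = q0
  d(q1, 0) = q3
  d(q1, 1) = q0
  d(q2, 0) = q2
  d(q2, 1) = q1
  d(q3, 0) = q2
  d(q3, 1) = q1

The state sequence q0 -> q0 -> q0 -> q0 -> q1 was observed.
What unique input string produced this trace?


Trace back each transition to find the symbol:
  q0 --[1]--> q0
  q0 --[1]--> q0
  q0 --[1]--> q0
  q0 --[0]--> q1

"1110"


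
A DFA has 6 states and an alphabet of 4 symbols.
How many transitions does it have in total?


Each state has exactly one transition per symbol.
6 * 4 = 24

24


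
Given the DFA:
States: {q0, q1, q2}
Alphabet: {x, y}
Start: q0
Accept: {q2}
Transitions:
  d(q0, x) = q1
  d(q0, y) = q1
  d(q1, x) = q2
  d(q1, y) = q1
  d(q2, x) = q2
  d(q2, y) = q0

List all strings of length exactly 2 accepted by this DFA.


All strings of length 2: 4 total
Accepted: 2

"xx", "yx"


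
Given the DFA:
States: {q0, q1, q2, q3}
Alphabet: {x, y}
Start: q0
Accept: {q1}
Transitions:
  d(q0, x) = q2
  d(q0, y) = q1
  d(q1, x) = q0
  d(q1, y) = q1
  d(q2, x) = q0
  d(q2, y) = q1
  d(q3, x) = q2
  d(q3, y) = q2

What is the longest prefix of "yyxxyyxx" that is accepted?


Run the DFA, marking each prefix where the state is accepting:
  "" -> q0 [reject]
  "y" -> q1 [accept]
  "yy" -> q1 [accept]
  "yyx" -> q0 [reject]
  "yyxx" -> q2 [reject]
  "yyxxy" -> q1 [accept]
  "yyxxyy" -> q1 [accept]
  "yyxxyyx" -> q0 [reject]
  "yyxxyyxx" -> q2 [reject]

"yyxxyy"


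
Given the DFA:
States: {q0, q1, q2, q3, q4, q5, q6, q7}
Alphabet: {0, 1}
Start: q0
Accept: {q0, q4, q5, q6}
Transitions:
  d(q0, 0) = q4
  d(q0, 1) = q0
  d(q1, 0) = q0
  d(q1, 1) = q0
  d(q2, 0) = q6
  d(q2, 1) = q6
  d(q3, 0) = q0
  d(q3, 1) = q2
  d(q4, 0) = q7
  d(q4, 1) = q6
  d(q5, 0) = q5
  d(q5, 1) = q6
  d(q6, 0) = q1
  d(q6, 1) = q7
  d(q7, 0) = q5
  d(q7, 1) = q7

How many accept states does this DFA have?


Accept states listed: {q0, q4, q5, q6}
Counting: q0(1) q4(2) q5(3) q6(4)

4


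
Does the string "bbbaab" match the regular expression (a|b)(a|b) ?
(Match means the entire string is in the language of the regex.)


|string| = 6; first = 'b'; last = 'b'

No, "bbbaab" does not match (a|b)(a|b)


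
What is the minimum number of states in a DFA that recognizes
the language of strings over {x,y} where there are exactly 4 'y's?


States: count = 0, 1, ..., 4 (that's 5 states), plus a dead state for count > 4.
Total: 5 + 1 = 6. Accept = count-4 state.

6


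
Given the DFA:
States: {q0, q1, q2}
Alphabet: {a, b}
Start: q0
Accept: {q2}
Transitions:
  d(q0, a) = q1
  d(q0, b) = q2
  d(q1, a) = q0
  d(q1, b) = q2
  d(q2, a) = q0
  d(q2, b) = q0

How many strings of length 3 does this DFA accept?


Enumerating all length-3 strings:
  "aaa" -> q1 [reject]
  "aab" -> q2 [accept]
  "aba" -> q0 [reject]
  "abb" -> q0 [reject]
  "baa" -> q1 [reject]
  "bab" -> q2 [accept]
  "bba" -> q1 [reject]
  "bbb" -> q2 [accept]

3 out of 8


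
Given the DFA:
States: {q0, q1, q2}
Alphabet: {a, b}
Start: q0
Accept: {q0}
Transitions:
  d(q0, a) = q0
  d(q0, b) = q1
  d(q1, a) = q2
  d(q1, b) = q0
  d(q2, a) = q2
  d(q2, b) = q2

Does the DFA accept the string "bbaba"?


Trace: q0 -> q1 -> q0 -> q0 -> q1 -> q2
Final state: q2
Accept states: {q0}

No, rejected (final state q2 is not an accept state)
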